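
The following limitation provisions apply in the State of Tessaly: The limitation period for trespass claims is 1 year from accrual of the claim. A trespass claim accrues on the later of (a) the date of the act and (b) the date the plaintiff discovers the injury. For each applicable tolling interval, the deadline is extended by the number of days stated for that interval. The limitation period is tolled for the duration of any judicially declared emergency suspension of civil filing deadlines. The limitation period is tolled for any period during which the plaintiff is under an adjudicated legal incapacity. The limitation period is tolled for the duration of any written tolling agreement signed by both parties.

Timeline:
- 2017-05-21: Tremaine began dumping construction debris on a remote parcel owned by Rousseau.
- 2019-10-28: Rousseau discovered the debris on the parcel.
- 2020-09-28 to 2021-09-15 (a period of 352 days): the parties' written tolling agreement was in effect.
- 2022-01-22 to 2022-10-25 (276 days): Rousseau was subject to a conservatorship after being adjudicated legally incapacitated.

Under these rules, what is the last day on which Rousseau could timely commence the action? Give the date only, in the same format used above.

The claim accrued on 2019-10-28 — the later of the 2017-05-21 act and the 2019-10-28 discovery.
1 year from 2019-10-28 is 2020-10-28.
The period was tolled for 352 days by the written tolling agreement (2020-09-28 to 2021-09-15), pushing the deadline to 2021-10-15.
By the time the plaintiff's legal incapacity began on 2022-01-22, the limitation period had already expired on 2021-10-15; that interval cannot revive it.

2021-10-15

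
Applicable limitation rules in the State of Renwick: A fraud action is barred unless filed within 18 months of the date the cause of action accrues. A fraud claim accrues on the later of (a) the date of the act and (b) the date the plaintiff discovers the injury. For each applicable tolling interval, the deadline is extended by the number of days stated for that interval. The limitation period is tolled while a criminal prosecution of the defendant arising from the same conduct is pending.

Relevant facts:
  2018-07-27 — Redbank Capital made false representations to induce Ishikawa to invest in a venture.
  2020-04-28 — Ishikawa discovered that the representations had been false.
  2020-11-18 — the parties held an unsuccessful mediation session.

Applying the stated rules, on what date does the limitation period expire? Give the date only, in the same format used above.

Taking the later of the act (2018-07-27) and discovery (2020-04-28), the claim accrued on 2020-04-28.
Adding the 18 months base period to 2020-04-28 gives a deadline of 2021-10-28, before any tolling.
The other events in the timeline have no effect on the limitation period under the stated rules.

2021-10-28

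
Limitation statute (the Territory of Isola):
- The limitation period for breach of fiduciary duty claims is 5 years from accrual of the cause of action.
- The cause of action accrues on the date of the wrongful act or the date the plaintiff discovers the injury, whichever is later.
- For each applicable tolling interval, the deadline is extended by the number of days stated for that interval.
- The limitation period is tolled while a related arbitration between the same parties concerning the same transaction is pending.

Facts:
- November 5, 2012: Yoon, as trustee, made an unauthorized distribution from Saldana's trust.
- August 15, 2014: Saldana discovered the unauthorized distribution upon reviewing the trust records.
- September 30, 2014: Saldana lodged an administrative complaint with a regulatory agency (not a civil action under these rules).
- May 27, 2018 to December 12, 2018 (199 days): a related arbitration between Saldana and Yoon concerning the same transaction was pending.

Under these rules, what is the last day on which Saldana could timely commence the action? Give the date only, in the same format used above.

Taking the later of the act (November 5, 2012) and discovery (August 15, 2014), the claim accrued on August 15, 2014.
The untolled deadline — 5 years after August 15, 2014 — is August 15, 2019.
Because the pending related arbitration ran from May 27, 2018 to December 12, 2018, the deadline is extended by 199 days to March 1, 2020.
Nothing else in the chronology tolls or restarts the period.

March 1, 2020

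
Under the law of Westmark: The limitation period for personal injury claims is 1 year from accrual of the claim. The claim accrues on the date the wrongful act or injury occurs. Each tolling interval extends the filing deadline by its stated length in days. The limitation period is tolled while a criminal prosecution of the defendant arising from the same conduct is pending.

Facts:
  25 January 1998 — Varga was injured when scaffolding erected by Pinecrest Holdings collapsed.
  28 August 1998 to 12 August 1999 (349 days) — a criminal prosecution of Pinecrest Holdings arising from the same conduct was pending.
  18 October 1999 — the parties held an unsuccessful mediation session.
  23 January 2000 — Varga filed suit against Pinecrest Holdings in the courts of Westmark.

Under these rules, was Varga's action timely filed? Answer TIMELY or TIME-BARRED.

The claim accrued on 25 January 1998, the date of the act.
1 year from 25 January 1998 is 25 January 1999.
The pending criminal prosecution from 28 August 1998 to 12 August 1999 tolled the period for 349 days, extending the deadline to 9 January 2000.
Nothing else in the chronology tolls or restarts the period.
Varga filed on 23 January 2000, after the 9 January 2000 deadline, so the action is time-barred.

TIME-BARRED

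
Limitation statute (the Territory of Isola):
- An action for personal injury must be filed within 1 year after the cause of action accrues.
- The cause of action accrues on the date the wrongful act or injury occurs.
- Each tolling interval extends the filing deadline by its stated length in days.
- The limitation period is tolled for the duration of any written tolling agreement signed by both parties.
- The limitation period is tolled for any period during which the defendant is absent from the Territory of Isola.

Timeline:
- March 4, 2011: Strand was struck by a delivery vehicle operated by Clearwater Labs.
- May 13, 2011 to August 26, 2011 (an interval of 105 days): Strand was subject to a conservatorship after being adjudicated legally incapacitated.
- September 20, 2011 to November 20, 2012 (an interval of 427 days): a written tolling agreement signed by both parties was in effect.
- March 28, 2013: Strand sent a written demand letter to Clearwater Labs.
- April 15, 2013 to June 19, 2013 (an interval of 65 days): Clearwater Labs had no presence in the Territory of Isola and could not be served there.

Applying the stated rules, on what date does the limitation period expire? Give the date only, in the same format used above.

July 9, 2013

The claim accrued on March 4, 2011, when the wrongful act occurred.
The untolled deadline — 1 year after March 4, 2011 — is March 4, 2012.
The period was tolled for 427 days by the written tolling agreement (September 20, 2011 to November 20, 2012), pushing the deadline to May 5, 2013.
The period was tolled for 65 days by the defendant's absence from the jurisdiction (April 15, 2013 to June 19, 2013), pushing the deadline to July 9, 2013.
Although the plaintiff's incapacity ran from May 13, 2011 to August 26, 2011, the stated rules do not make that a tolling event, so it is disregarded.
None of the other events listed affects the running of the period under the stated rules.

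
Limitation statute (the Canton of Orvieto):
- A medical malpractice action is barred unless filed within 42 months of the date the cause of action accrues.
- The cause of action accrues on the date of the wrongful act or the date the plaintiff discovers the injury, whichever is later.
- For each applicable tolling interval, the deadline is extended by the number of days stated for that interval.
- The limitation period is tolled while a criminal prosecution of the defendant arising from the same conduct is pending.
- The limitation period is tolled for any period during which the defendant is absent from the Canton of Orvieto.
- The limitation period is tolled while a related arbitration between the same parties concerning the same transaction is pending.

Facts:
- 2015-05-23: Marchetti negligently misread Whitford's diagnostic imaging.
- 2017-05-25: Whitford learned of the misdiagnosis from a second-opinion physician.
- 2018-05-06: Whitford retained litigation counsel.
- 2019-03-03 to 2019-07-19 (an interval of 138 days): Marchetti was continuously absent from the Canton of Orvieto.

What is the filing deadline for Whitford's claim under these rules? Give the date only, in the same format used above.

Taking the later of the act (2015-05-23) and discovery (2017-05-25), the claim accrued on 2017-05-25.
42 months from 2017-05-25 is 2020-11-25.
The period was tolled for 138 days by the defendant's absence from the jurisdiction (2019-03-03 to 2019-07-19), pushing the deadline to 2021-04-12.
None of the other events listed affects the running of the period under the stated rules.

2021-04-12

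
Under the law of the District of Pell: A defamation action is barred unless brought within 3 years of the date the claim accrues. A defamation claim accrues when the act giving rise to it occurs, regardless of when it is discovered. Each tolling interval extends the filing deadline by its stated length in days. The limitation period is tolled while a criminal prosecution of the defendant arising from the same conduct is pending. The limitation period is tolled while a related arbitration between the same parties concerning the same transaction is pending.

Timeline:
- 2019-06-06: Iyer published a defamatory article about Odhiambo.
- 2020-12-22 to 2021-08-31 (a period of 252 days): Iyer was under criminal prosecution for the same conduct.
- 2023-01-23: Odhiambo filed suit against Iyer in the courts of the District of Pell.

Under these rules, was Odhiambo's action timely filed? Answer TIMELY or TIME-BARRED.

TIMELY

The limitation period began to run on 2019-06-06.
Adding the 3 years base period to 2019-06-06 gives a deadline of 2022-06-06, before any tolling.
The pending criminal prosecution from 2020-12-22 to 2021-08-31 tolled the period for 252 days, extending the deadline to 2023-02-13.
Odhiambo filed on 2023-01-23, before the 2023-02-13 deadline, so the action is timely.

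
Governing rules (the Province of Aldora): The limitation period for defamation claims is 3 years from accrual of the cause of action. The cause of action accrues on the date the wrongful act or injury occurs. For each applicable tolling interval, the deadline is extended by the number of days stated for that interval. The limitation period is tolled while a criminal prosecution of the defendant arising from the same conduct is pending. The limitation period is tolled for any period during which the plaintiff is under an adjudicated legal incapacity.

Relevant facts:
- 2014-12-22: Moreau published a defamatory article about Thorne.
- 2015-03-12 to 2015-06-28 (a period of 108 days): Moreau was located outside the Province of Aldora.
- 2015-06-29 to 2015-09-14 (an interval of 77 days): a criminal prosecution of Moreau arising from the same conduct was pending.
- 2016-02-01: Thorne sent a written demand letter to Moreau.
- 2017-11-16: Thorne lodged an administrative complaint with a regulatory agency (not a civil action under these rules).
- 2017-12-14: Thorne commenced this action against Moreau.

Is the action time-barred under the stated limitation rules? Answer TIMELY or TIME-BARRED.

TIMELY

The cause of action accrued on 2014-12-22, the date of the act.
3 years from 2014-12-22 is 2017-12-22.
Because the pending criminal prosecution ran from 2015-06-29 to 2015-09-14, the deadline is extended by 77 days to 2018-03-09.
Although the defendant's absence ran from 2015-03-12 to 2015-06-28, the stated rules do not make that a tolling event, so it is disregarded.
The other events in the timeline have no effect on the limitation period under the stated rules.
Thorne filed on 2017-12-14, before the 2018-03-09 deadline, so the action is timely.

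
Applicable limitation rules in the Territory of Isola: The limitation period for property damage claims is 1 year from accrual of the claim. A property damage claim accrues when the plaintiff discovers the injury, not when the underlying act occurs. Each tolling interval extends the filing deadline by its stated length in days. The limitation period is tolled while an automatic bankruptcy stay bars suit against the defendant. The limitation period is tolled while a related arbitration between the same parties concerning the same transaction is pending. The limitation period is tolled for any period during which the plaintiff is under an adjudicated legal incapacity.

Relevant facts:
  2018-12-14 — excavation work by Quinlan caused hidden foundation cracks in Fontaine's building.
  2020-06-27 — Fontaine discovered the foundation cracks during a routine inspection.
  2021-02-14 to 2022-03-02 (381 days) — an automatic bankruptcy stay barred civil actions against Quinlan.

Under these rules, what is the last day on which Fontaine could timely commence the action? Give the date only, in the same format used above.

2022-07-13

Under the discovery rule, the claim accrued on 2020-06-27, when Fontaine discovered the injury — not on the 2018-12-14 date of the underlying act.
1 year from 2020-06-27 is 2021-06-27.
The period was tolled for 381 days by the automatic bankruptcy stay (2021-02-14 to 2022-03-02), pushing the deadline to 2022-07-13.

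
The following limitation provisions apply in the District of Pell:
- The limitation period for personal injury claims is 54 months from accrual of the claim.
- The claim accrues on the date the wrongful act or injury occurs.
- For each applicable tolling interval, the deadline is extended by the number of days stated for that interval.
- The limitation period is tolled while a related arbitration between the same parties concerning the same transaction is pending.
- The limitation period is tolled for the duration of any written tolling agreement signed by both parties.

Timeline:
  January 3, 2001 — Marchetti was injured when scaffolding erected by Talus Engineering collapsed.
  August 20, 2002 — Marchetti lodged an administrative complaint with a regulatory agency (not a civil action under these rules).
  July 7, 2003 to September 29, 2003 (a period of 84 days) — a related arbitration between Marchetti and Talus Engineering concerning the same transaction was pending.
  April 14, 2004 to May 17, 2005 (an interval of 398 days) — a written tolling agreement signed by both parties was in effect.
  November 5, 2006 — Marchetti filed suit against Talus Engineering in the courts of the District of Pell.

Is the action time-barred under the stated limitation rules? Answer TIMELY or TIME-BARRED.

The claim accrued on January 3, 2001, the date of the act.
Adding the 54 months base period to January 3, 2001 gives a deadline of July 3, 2005, before any tolling.
Because the pending related arbitration ran from July 7, 2003 to September 29, 2003, the deadline is extended by 84 days to September 25, 2005.
The period was tolled for 398 days by the written tolling agreement (April 14, 2004 to May 17, 2005), pushing the deadline to October 28, 2006.
None of the other events listed affects the running of the period under the stated rules.
Marchetti filed on November 5, 2006, after the October 28, 2006 deadline, so the action is time-barred.

TIME-BARRED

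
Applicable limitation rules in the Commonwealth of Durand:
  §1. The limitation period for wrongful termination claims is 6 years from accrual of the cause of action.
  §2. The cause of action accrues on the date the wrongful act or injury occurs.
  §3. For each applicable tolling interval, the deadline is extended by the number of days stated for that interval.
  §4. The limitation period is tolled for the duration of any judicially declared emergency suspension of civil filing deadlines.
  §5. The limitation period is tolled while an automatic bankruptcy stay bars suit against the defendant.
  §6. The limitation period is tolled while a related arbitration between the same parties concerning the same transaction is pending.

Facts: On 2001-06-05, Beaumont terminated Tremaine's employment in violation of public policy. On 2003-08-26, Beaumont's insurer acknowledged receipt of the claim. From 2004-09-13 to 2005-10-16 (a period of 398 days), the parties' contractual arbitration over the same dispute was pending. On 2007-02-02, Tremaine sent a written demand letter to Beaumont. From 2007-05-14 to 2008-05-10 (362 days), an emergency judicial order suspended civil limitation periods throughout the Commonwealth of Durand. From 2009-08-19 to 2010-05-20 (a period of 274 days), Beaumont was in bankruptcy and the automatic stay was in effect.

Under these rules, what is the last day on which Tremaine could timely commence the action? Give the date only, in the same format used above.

2009-07-04

The claim accrued on 2001-06-05, when the wrongful act occurred.
6 years from 2001-06-05 is 2007-06-05.
The pending related arbitration from 2004-09-13 to 2005-10-16 tolled the period for 398 days, extending the deadline to 2008-07-07.
The period was tolled for 362 days by the emergency suspension of filing deadlines (2007-05-14 to 2008-05-10), pushing the deadline to 2009-07-04.
By the time the automatic bankruptcy stay began on 2009-08-19, the limitation period had already expired on 2009-07-04; that interval cannot revive it.
The other events in the timeline have no effect on the limitation period under the stated rules.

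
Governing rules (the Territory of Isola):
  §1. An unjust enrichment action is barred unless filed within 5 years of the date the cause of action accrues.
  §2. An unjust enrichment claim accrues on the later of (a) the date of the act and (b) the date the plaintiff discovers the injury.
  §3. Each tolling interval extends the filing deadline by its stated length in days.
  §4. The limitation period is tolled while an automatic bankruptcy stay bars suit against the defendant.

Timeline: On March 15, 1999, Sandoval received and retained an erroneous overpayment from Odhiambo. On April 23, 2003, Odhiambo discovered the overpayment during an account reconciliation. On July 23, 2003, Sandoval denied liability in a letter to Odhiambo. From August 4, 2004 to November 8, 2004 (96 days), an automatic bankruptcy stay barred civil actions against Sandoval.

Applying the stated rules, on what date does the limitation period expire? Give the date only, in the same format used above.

The claim accrued on April 23, 2003 — the later of the March 15, 1999 act and the April 23, 2003 discovery.
5 years from April 23, 2003 is April 23, 2008.
The automatic bankruptcy stay from August 4, 2004 to November 8, 2004 tolled the period for 96 days, extending the deadline to July 28, 2008.
The other events in the timeline have no effect on the limitation period under the stated rules.

July 28, 2008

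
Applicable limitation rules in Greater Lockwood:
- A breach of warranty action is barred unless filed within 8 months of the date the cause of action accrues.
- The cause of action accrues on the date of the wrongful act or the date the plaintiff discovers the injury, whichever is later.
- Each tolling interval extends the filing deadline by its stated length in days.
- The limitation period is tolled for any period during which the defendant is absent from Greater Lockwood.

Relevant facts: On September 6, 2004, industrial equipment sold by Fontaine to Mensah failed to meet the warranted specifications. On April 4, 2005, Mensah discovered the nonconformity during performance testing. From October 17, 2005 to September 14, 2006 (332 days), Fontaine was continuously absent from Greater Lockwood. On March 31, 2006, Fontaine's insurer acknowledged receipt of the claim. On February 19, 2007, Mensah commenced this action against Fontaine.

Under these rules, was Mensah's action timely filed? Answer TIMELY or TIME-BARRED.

TIME-BARRED

The claim accrued on April 4, 2005 — the later of the September 6, 2004 act and the April 4, 2005 discovery.
8 months from April 4, 2005 is December 4, 2005.
The defendant's absence from the jurisdiction from October 17, 2005 to September 14, 2006 tolled the period for 332 days, extending the deadline to November 1, 2006.
Nothing else in the chronology tolls or restarts the period.
Filing on February 19, 2007 missed the November 1, 2006 deadline — the action is time-barred.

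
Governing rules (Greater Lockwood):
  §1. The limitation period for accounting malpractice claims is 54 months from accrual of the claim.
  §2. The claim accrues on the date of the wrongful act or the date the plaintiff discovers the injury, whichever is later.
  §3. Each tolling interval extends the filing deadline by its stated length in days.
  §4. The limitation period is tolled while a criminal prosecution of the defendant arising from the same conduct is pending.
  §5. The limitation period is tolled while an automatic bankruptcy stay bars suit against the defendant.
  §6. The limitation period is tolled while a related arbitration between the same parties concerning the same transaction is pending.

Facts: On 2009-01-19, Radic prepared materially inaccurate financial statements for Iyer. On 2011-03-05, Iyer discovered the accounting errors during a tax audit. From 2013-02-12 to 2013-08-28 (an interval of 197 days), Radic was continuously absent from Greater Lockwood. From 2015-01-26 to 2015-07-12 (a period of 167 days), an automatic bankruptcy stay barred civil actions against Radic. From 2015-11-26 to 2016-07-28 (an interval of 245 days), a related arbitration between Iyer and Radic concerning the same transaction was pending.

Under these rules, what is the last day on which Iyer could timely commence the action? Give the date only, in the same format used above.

Taking the later of the act (2009-01-19) and discovery (2011-03-05), the claim accrued on 2011-03-05.
The untolled deadline — 54 months after 2011-03-05 — is 2015-09-05.
The period was tolled for 167 days by the automatic bankruptcy stay (2015-01-26 to 2015-07-12), pushing the deadline to 2016-02-19.
The period was tolled for 245 days by the pending related arbitration (2015-11-26 to 2016-07-28), pushing the deadline to 2016-10-21.
No stated provision tolls the period for the defendant's absence, so the interval from 2013-02-12 to 2013-08-28 has no effect on the deadline.

2016-10-21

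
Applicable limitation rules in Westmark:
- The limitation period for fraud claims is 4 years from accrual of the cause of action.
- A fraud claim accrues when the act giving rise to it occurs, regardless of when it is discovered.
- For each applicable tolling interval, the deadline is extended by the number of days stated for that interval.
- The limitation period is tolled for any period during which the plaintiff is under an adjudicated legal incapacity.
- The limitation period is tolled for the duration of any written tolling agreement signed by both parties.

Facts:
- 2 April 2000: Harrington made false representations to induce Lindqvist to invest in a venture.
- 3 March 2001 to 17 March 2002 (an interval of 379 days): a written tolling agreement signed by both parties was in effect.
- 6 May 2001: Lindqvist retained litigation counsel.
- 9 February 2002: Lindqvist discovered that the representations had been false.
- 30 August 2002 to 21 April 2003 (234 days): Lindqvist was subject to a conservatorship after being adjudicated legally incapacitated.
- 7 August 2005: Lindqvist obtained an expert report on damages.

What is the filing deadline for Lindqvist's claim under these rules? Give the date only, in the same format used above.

The claim accrued on 2 April 2000, when the wrongful act occurred; under the stated occurrence rule the 9 February 2002 discovery does not delay accrual.
Adding the 4 years base period to 2 April 2000 gives a deadline of 2 April 2004, before any tolling.
The period was tolled for 379 days by the written tolling agreement (3 March 2001 to 17 March 2002), pushing the deadline to 16 April 2005.
The plaintiff's legal incapacity from 30 August 2002 to 21 April 2003 tolled the period for 234 days, extending the deadline to 6 December 2005.
None of the other events listed affects the running of the period under the stated rules.

6 December 2005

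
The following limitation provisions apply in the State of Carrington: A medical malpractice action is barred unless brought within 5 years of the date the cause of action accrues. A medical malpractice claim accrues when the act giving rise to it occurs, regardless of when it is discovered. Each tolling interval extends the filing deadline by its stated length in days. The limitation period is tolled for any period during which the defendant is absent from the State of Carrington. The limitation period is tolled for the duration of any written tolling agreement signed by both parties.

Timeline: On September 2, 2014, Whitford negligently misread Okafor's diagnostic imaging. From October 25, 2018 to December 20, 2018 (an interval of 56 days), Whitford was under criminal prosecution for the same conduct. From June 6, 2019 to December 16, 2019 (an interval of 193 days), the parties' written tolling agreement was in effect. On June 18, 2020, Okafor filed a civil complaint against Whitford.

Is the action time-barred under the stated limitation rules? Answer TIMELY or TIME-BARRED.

TIME-BARRED

The cause of action accrued on September 2, 2014, the date of the act.
The untolled deadline — 5 years after September 2, 2014 — is September 2, 2019.
Because the written tolling agreement ran from June 6, 2019 to December 16, 2019, the deadline is extended by 193 days to March 13, 2020.
No stated provision tolls the period for a criminal prosecution, so the interval from October 25, 2018 to December 20, 2018 has no effect on the deadline.
Okafor filed on June 18, 2020, after the March 13, 2020 deadline, so the action is time-barred.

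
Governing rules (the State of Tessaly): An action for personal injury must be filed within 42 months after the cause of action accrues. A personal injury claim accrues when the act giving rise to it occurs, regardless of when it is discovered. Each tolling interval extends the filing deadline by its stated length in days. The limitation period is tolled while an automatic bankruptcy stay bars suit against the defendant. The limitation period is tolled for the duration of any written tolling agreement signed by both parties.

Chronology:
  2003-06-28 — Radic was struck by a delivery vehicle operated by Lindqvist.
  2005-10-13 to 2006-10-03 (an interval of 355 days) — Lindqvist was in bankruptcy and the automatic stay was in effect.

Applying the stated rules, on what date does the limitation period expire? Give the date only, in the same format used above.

2007-12-18

The claim accrued on 2003-06-28, when the wrongful act occurred.
Adding the 42 months base period to 2003-06-28 gives a deadline of 2006-12-28, before any tolling.
The automatic bankruptcy stay from 2005-10-13 to 2006-10-03 tolled the period for 355 days, extending the deadline to 2007-12-18.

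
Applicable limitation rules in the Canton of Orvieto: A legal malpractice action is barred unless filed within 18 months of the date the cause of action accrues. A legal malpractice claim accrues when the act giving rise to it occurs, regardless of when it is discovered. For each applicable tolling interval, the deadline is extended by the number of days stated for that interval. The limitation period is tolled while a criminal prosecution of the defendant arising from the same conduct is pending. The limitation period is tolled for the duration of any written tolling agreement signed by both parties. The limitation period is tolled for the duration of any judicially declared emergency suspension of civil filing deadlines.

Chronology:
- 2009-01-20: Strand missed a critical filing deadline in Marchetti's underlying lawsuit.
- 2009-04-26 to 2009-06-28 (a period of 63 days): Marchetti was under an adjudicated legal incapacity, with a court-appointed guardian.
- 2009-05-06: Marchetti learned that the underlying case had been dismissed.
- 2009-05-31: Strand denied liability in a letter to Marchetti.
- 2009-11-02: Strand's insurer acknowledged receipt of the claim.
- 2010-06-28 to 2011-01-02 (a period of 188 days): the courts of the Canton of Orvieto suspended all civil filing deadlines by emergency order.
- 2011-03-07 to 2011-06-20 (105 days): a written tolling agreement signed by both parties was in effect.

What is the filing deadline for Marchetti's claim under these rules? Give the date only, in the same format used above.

Accrual is governed by the date of the act, so the period began to run on 2009-01-20; the later discovery on 2009-05-06 is irrelevant under the stated rule.
18 months from 2009-01-20 is 2010-07-20.
The period was tolled for 188 days by the emergency suspension of filing deadlines (2010-06-28 to 2011-01-02), pushing the deadline to 2011-01-24.
By the time the written tolling agreement began on 2011-03-07, the limitation period had already expired on 2011-01-24; that interval cannot revive it.
Although the plaintiff's incapacity ran from 2009-04-26 to 2009-06-28, the stated rules do not make that a tolling event, so it is disregarded.
None of the other events listed affects the running of the period under the stated rules.

2011-01-24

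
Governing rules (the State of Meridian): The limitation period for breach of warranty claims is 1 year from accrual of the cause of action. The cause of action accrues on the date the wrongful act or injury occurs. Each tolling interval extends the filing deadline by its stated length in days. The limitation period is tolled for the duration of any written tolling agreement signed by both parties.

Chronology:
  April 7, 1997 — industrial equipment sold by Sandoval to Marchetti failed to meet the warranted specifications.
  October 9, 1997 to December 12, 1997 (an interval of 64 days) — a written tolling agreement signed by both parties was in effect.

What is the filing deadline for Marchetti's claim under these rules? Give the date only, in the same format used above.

June 10, 1998

The limitation period began to run on April 7, 1997.
Adding the 1 year base period to April 7, 1997 gives a deadline of April 7, 1998, before any tolling.
Because the written tolling agreement ran from October 9, 1997 to December 12, 1997, the deadline is extended by 64 days to June 10, 1998.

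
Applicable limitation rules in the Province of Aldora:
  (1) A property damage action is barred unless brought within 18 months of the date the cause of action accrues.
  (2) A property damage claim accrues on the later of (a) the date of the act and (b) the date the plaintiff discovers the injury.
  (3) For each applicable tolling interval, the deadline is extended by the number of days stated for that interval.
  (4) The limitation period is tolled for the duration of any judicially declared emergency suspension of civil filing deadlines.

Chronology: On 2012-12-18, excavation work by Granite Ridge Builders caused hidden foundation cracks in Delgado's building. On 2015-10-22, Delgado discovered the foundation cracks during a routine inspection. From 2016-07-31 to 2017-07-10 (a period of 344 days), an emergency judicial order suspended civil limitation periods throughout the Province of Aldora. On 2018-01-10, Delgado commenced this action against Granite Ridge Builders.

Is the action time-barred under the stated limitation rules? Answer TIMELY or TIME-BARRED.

TIMELY

The claim accrued on 2015-10-22 — the later of the 2012-12-18 act and the 2015-10-22 discovery.
18 months from 2015-10-22 is 2017-04-22.
Because the emergency suspension of filing deadlines ran from 2016-07-31 to 2017-07-10, the deadline is extended by 344 days to 2018-04-01.
Filing on 2018-01-10 beat the 2018-04-01 deadline — the action is timely.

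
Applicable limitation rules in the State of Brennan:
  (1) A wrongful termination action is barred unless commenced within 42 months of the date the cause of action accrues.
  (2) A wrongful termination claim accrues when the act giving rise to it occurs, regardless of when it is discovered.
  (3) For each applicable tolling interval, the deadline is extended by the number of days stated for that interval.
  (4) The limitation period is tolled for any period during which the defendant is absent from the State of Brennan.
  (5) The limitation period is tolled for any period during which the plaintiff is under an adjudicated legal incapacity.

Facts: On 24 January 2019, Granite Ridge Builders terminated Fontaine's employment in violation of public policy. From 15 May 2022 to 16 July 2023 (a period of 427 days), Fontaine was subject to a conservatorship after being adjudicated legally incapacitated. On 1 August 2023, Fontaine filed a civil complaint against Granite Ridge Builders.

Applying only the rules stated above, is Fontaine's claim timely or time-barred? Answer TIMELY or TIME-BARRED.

TIMELY

The limitation period began to run on 24 January 2019.
Adding the 42 months base period to 24 January 2019 gives a deadline of 24 July 2022, before any tolling.
The plaintiff's legal incapacity from 15 May 2022 to 16 July 2023 tolled the period for 427 days, extending the deadline to 24 September 2023.
Filing on 1 August 2023 beat the 24 September 2023 deadline — the action is timely.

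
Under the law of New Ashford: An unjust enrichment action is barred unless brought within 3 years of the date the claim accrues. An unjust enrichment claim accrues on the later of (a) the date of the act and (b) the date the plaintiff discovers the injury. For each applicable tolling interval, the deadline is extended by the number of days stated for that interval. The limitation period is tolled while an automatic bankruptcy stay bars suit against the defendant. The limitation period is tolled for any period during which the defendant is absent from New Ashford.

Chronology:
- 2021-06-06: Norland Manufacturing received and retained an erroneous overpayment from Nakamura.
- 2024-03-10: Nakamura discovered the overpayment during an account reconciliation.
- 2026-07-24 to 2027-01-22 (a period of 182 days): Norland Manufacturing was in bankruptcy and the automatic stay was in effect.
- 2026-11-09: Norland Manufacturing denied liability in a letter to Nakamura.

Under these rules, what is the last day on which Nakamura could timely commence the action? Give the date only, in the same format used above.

2027-09-08

Taking the later of the act (2021-06-06) and discovery (2024-03-10), the claim accrued on 2024-03-10.
The untolled deadline — 3 years after 2024-03-10 — is 2027-03-10.
The automatic bankruptcy stay from 2026-07-24 to 2027-01-22 tolled the period for 182 days, extending the deadline to 2027-09-08.
The other events in the timeline have no effect on the limitation period under the stated rules.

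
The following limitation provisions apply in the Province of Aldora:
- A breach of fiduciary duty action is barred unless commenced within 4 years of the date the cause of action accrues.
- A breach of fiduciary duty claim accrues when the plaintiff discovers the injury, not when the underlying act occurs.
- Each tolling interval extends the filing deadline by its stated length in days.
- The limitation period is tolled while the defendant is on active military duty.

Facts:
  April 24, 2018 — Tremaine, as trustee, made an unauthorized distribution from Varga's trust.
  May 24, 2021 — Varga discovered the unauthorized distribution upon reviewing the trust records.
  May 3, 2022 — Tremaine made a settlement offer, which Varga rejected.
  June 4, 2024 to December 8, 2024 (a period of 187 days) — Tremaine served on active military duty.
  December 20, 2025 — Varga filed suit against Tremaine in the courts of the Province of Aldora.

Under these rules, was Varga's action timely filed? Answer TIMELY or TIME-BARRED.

The claim did not accrue until Varga discovered the injury on May 24, 2021; the April 24, 2018 act date does not start the clock under the stated rule.
Adding the 4 years base period to May 24, 2021 gives a deadline of May 24, 2025, before any tolling.
The period was tolled for 187 days by the defendant's active military service (June 4, 2024 to December 8, 2024), pushing the deadline to November 27, 2025.
The other events in the timeline have no effect on the limitation period under the stated rules.
Filing on December 20, 2025 missed the November 27, 2025 deadline — the action is time-barred.

TIME-BARRED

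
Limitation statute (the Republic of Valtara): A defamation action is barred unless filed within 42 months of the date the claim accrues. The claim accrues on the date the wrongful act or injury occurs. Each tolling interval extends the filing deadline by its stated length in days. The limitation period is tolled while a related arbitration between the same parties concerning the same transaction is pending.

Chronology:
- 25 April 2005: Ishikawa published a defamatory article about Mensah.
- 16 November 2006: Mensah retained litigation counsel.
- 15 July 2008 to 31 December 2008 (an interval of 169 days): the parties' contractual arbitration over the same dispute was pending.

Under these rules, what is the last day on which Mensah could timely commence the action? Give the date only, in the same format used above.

12 April 2009

The claim accrued on 25 April 2005, the date of the act.
Adding the 42 months base period to 25 April 2005 gives a deadline of 25 October 2008, before any tolling.
The pending related arbitration from 15 July 2008 to 31 December 2008 tolled the period for 169 days, extending the deadline to 12 April 2009.
The other events in the timeline have no effect on the limitation period under the stated rules.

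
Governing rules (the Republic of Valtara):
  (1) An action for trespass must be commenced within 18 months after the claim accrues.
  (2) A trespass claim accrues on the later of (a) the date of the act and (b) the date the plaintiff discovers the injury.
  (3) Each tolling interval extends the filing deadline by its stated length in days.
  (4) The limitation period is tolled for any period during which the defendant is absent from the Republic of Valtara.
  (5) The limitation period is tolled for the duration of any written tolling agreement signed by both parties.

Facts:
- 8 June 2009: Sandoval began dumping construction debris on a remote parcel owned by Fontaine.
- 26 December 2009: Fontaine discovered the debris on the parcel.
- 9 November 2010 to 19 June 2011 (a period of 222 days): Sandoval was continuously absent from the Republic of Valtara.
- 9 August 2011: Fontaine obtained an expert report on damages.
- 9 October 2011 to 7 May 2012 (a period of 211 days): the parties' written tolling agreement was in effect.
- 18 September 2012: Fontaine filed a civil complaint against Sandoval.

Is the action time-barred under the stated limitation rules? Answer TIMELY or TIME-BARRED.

Taking the later of the act (8 June 2009) and discovery (26 December 2009), the claim accrued on 26 December 2009.
18 months from 26 December 2009 is 26 June 2011.
The period was tolled for 222 days by the defendant's absence from the jurisdiction (9 November 2010 to 19 June 2011), pushing the deadline to 3 February 2012.
The period was tolled for 211 days by the written tolling agreement (9 October 2011 to 7 May 2012), pushing the deadline to 1 September 2012.
None of the other events listed affects the running of the period under the stated rules.
The 18 September 2012 filing falls after the 1 September 2012 deadline; the claim is time-barred.

TIME-BARRED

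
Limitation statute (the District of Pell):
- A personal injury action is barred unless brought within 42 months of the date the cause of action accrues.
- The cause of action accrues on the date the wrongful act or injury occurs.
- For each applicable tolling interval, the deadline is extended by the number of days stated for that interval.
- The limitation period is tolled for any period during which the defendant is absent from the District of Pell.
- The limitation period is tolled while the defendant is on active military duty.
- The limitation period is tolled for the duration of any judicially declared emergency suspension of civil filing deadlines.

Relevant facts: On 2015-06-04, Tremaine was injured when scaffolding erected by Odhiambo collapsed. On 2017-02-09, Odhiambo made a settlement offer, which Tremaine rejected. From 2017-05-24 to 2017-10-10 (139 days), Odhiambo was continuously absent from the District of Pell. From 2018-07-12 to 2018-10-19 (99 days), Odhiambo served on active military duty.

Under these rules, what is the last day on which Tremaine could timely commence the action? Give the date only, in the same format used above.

The limitation period began to run on 2015-06-04.
42 months from 2015-06-04 is 2018-12-04.
The defendant's absence from the jurisdiction from 2017-05-24 to 2017-10-10 tolled the period for 139 days, extending the deadline to 2019-04-22.
The period was tolled for 99 days by the defendant's active military service (2018-07-12 to 2018-10-19), pushing the deadline to 2019-07-30.
Nothing else in the chronology tolls or restarts the period.

2019-07-30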